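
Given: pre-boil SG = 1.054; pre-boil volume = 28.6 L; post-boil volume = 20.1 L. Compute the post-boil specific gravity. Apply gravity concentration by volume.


SG_post = 1 + (SG_pre − 1)·V_pre/V_post
pts_pre = (1.054 − 1)·1000 = 54.0000
pts_post = 54.0000·28.6/20.1 = 76.8358
SG_post = 1 + 76.8358/1000

1.0768


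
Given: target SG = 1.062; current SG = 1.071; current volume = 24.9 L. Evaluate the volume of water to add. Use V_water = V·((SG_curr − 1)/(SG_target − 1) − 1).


V_water = 24.9·((1.071 − 1)/(1.062 − 1) − 1)

3.6145 L


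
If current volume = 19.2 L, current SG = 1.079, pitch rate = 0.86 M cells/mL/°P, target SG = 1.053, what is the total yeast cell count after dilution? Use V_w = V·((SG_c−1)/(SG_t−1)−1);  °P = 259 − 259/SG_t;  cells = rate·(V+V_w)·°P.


V_w = 19.2·((1.079−1)/(1.053−1)−1) = 9.4189
V_final = 19.2 + 9.4189 = 28.6189
°P = 259 − 259/1.053 = 13.0361
cells = 0.86·28.6189·13.0361

320.8471 billion cells


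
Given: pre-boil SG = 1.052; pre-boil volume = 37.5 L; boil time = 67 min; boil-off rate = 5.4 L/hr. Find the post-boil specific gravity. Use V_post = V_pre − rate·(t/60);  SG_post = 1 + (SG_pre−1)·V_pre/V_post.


V_post = 37.5 − 5.4·(67/60) = 31.4700
SG_post = 1 + (1.052 − 1)·37.5/31.4700

1.0620


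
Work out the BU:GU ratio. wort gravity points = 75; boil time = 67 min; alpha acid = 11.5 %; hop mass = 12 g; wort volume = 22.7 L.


U = 1.65·0.000125^(GP/1000)·(1−e^(−0.04t))/4.15;  IBU = (α/100)·m·U·1000/V;  BU:GU = IBU/GP
U = 1.65·0.000125^(75/1000)·(1−e^(−0.04·67))/4.15 = 0.1887
IBU = (11.5/100)·12·0.1887·1000/22.7 = 11.4739
BU:GU = 11.4739/75

0.1530


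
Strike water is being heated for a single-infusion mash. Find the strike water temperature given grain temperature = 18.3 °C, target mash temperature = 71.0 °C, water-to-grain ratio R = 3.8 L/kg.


T_strike = (0.41/R)·(T_mash − T_grain) + T_mash
T_strike = (0.41/3.8)·(71.0 − 18.3) + 71.0

76.6861 °C


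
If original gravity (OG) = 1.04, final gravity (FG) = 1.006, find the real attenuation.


AA = (OG−FG)/(OG−1)·100;  RA = AA·0.8192
AA = (1.04 − 1.006)/(1.04 − 1)·100 = 85.0000
RA = 85.0000·0.8192

69.6320 %


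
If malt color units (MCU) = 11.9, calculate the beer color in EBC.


SRM = 1.4922·MCU^0.6859;  EBC = SRM·1.97
SRM = 1.4922·11.9^0.6859 = 8.1573
EBC = 8.1573·1.97

16.0698 EBC


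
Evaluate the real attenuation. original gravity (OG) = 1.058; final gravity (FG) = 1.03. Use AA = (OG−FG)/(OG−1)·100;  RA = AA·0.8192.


AA = (1.058 − 1.03)/(1.058 − 1)·100 = 48.2759
RA = 48.2759·0.8192

39.5476 %


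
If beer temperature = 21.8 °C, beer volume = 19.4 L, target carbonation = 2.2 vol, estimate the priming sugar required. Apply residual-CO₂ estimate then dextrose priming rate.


residual = 14.695·(0.01821 + 0.09011·e^(−0.04·T));  sugar = (target − residual)·4.0·V
residual = 14.695·(0.01821 + 0.09011·e^(−0.04·21.8)) = 0.8212
sugar = (2.2 − 0.8212)·4.0·19.4

106.9911 g


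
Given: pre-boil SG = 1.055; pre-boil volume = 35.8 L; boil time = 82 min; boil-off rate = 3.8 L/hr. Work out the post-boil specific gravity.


V_post = V_pre − rate·(t/60);  SG_post = 1 + (SG_pre−1)·V_pre/V_post
V_post = 35.8 − 3.8·(82/60) = 30.6067
SG_post = 1 + (1.055 − 1)·35.8/30.6067

1.0643


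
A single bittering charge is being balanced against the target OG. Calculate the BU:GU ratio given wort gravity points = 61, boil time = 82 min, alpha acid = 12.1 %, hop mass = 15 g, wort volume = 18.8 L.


U = 1.65·0.000125^(GP/1000)·(1−e^(−0.04t))/4.15;  IBU = (α/100)·m·U·1000/V;  BU:GU = IBU/GP
U = 1.65·0.000125^(61/1000)·(1−e^(−0.04·82))/4.15 = 0.2212
IBU = (12.1/100)·15·0.2212·1000/18.8 = 21.3505
BU:GU = 21.3505/61

0.3500


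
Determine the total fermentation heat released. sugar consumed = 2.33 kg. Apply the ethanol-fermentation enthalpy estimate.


Q = m_sugar · 590 kJ/kg
Q = 2.33 · 590

1374.7000 kJ


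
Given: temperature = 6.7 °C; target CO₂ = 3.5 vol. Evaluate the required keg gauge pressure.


psi = vols/(0.01821 + 0.09011·e^(−0.04·T)) − 14.695
psi = 3.5/(0.01821 + 0.09011·e^(−0.04·6.7)) − 14.695

25.4722 psi


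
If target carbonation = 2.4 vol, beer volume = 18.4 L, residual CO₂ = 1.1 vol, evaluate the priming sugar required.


sugar = (target − residual)·4.0·V
sugar = (2.4 − 1.1)·4.0·18.4

95.6800 g


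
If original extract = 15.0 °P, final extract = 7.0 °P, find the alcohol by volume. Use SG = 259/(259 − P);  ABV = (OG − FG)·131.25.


OG = 259/(259 − 15.0) = 1.0615
FG = 259/(259 − 7.0) = 1.0278
ABV = (1.0615 − 1.0278)·131.25

4.4228 % ABV


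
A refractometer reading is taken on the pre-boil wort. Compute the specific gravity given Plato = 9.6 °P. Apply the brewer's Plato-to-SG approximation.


SG = 259/(259 − P)
SG = 259/(259 − 9.6)

1.0385


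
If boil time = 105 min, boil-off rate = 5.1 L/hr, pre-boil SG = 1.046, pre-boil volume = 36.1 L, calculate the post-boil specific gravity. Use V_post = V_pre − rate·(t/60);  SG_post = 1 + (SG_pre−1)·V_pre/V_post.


V_post = 36.1 − 5.1·(105/60) = 27.1750
SG_post = 1 + (1.046 − 1)·36.1/27.1750

1.0611


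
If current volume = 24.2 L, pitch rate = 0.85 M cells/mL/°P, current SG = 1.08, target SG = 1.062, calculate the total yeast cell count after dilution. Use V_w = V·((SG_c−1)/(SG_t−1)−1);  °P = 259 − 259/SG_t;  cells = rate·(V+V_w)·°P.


V_w = 24.2·((1.08−1)/(1.062−1)−1) = 7.0258
V_final = 24.2 + 7.0258 = 31.2258
°P = 259 − 259/1.062 = 15.1205
cells = 0.85·31.2258·15.1205

401.3281 billion cells


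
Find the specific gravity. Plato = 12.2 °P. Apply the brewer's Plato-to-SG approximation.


SG = 259/(259 − P)
SG = 259/(259 − 12.2)

1.0494


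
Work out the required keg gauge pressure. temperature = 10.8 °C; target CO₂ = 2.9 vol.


psi = vols/(0.01821 + 0.09011·e^(−0.04·T)) − 14.695
psi = 2.9/(0.01821 + 0.09011·e^(−0.04·10.8)) − 14.695

23.1096 psi


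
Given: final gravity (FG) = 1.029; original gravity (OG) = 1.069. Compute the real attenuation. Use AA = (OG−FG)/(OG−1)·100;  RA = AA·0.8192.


AA = (1.069 − 1.029)/(1.069 − 1)·100 = 57.9710
RA = 57.9710·0.8192

47.4899 %


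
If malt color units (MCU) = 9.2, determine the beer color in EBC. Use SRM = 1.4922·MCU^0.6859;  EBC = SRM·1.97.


SRM = 1.4922·9.2^0.6859 = 6.8374
EBC = 6.8374·1.97

13.4696 EBC


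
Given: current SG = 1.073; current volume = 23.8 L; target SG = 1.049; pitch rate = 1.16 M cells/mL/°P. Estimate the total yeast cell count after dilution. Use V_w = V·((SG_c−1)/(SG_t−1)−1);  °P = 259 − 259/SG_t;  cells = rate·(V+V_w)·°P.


V_w = 23.8·((1.073−1)/(1.049−1)−1) = 11.6571
V_final = 23.8 + 11.6571 = 35.4571
°P = 259 − 259/1.049 = 12.0982
cells = 1.16·35.4571·12.0982

497.6020 billion cells


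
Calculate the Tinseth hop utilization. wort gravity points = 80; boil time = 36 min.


U = 1.65·0.000125^(GP/1000) · (1 − e^(−0.04·t))/4.15
bigness = 1.65·0.000125^(80/1000) = 0.8040
boil_factor = (1 − e^(−0.04·36))/4.15 = 0.1839
U = 0.8040 · 0.1839

0.1478


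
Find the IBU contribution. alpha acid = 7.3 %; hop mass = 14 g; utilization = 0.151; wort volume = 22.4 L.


IBU = (α/100)·mass·U·1000 / V
IBU = (7.3/100)·14·0.151·1000 / 22.4

6.8894 IBU


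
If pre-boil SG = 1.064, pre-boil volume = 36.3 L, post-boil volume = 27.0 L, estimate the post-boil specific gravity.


SG_post = 1 + (SG_pre − 1)·V_pre/V_post
pts_pre = (1.064 − 1)·1000 = 64.0000
pts_post = 64.0000·36.3/27.0 = 86.0444
SG_post = 1 + 86.0444/1000

1.0860


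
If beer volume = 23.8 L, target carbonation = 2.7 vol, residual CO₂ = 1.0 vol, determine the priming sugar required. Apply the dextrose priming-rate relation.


sugar = (target − residual)·4.0·V
sugar = (2.7 − 1.0)·4.0·23.8

161.8400 g


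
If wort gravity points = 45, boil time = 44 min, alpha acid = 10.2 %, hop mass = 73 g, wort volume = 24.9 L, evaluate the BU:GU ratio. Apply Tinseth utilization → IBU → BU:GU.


U = 1.65·0.000125^(GP/1000)·(1−e^(−0.04t))/4.15;  IBU = (α/100)·m·U·1000/V;  BU:GU = IBU/GP
U = 1.65·0.000125^(45/1000)·(1−e^(−0.04·44))/4.15 = 0.2197
IBU = (10.2/100)·73·0.2197·1000/24.9 = 65.6942
BU:GU = 65.6942/45

1.4599


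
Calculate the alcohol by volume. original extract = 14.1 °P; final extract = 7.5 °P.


SG = 259/(259 − P);  ABV = (OG − FG)·131.25
OG = 259/(259 − 14.1) = 1.0576
FG = 259/(259 − 7.5) = 1.0298
ABV = (1.0576 − 1.0298)·131.25

3.6426 % ABV


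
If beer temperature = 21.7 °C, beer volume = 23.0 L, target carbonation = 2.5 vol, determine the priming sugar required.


residual = 14.695·(0.01821 + 0.09011·e^(−0.04·T));  sugar = (target − residual)·4.0·V
residual = 14.695·(0.01821 + 0.09011·e^(−0.04·21.7)) = 0.8235
sugar = (2.5 − 0.8235)·4.0·23.0

154.2409 g


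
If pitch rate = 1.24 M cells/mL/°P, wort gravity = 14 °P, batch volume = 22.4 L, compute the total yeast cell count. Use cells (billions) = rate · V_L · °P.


cells = 1.24 · 22.4 · 14

388.8640 billion cells


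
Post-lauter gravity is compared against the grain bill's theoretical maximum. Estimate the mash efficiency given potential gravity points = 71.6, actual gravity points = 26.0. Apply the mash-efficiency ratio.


efficiency = actual / potential × 100
efficiency = 26.0 / 71.6 × 100

36.3128 %


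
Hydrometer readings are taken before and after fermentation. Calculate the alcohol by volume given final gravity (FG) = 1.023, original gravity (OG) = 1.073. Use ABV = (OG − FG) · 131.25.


ABV = (1.073 − 1.023) · 131.25

6.5625 % ABV


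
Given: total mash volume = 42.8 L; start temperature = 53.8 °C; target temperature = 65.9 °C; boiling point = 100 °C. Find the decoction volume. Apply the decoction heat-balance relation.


V_dec = V_total·(T_target − T_start)/(T_boil − T_start)
V_dec = 42.8·(65.9 − 53.8)/(100 − 53.8)

11.2095 L


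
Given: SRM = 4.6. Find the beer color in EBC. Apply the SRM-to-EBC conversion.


EBC = SRM · 1.97
EBC = 4.6 · 1.97

9.0620 EBC


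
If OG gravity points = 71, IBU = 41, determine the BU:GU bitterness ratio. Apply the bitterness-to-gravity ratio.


BU:GU = IBU / OG_points
BU:GU = 41 / 71

0.5775


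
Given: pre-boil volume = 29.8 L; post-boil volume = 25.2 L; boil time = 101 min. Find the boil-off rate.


rate = (V_pre − V_post) / (t_min/60)
rate = (29.8 − 25.2) / (101/60)

2.7327 L/hr


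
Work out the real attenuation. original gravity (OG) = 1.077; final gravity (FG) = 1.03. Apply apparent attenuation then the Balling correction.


AA = (OG−FG)/(OG−1)·100;  RA = AA·0.8192
AA = (1.077 − 1.03)/(1.077 − 1)·100 = 61.0390
RA = 61.0390·0.8192

50.0031 %


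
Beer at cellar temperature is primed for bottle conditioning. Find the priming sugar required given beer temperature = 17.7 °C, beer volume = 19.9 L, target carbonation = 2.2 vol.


residual = 14.695·(0.01821 + 0.09011·e^(−0.04·T));  sugar = (target − residual)·4.0·V
residual = 14.695·(0.01821 + 0.09011·e^(−0.04·17.7)) = 0.9199
sugar = (2.2 − 0.9199)·4.0·19.9

101.8945 g


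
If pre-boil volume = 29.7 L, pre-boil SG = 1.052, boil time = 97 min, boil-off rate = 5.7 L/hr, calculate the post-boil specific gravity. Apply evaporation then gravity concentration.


V_post = V_pre − rate·(t/60);  SG_post = 1 + (SG_pre−1)·V_pre/V_post
V_post = 29.7 − 5.7·(97/60) = 20.4850
SG_post = 1 + (1.052 − 1)·29.7/20.4850

1.0754


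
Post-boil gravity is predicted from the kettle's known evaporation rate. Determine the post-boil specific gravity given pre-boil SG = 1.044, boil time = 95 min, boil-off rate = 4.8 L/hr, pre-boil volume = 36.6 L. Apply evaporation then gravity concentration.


V_post = V_pre − rate·(t/60);  SG_post = 1 + (SG_pre−1)·V_pre/V_post
V_post = 36.6 − 4.8·(95/60) = 29.0000
SG_post = 1 + (1.044 − 1)·36.6/29.0000

1.0555


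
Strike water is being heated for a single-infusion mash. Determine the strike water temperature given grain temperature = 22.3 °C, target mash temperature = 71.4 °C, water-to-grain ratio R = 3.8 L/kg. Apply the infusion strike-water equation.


T_strike = (0.41/R)·(T_mash − T_grain) + T_mash
T_strike = (0.41/3.8)·(71.4 − 22.3) + 71.4

76.6976 °C


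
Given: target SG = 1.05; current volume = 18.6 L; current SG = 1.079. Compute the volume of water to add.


V_water = V·((SG_curr − 1)/(SG_target − 1) − 1)
V_water = 18.6·((1.079 − 1)/(1.05 − 1) − 1)

10.7880 L


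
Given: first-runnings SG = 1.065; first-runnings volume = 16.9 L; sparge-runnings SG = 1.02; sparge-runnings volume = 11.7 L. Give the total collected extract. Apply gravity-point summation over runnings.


total = Σ (SG_i − 1)·1000·V_i
first = (1.065 − 1)·1000·16.9 = 1098.5000
sparge = (1.02 − 1)·1000·11.7 = 234.0000
total = 1098.5000 + 234.0000

1332.5000 gravity·L


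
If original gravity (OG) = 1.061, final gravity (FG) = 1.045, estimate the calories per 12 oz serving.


ABW = (OG−FG)·131.25·0.79/FG;  °P = 259 − 259/SG (for OG→OE and FG→AE);  RE = 0.1808·OE + 0.8192·AE;  Cal = (6.9·ABW + 4·(RE−0.1))·FG·3.55
ABW = (1.061 − 1.045)·131.25·0.79/1.045 = 1.5876
OE = 259 − 259/1.061 = 14.8907 °P
AE = 259 − 259/1.045 = 11.1531 °P
RE = 0.1808·14.8907 + 0.8192·11.1531 = 11.8289 °P
Cal = (6.9·1.5876 + 4·(11.8289−0.1))·1.045·3.55

214.6818 kcal


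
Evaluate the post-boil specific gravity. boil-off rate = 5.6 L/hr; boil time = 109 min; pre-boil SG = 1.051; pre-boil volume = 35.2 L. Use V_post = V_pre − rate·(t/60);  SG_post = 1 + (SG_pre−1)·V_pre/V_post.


V_post = 35.2 − 5.6·(109/60) = 25.0267
SG_post = 1 + (1.051 − 1)·35.2/25.0267

1.0717


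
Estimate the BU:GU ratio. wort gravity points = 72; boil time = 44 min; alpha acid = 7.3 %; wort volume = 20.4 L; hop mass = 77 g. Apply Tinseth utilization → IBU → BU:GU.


U = 1.65·0.000125^(GP/1000)·(1−e^(−0.04t))/4.15;  IBU = (α/100)·m·U·1000/V;  BU:GU = IBU/GP
U = 1.65·0.000125^(72/1000)·(1−e^(−0.04·44))/4.15 = 0.1724
IBU = (7.3/100)·77·0.1724·1000/20.4 = 47.4902
BU:GU = 47.4902/72

0.6596


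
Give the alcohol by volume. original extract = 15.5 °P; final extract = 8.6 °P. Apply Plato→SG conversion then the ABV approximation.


SG = 259/(259 − P);  ABV = (OG − FG)·131.25
OG = 259/(259 − 15.5) = 1.0637
FG = 259/(259 − 8.6) = 1.0343
ABV = (1.0637 − 1.0343)·131.25

3.8469 % ABV


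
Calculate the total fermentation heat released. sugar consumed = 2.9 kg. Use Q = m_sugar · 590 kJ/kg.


Q = 2.9 · 590

1711.0000 kJ


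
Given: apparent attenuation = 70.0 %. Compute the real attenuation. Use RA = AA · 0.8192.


RA = 70.0 · 0.8192

57.3440 %


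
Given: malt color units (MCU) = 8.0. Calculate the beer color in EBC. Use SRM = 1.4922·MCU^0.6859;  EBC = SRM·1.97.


SRM = 1.4922·8.0^0.6859 = 6.2124
EBC = 6.2124·1.97

12.2383 EBC


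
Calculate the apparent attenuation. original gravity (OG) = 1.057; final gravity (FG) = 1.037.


AA = (OG − FG)/(OG − 1) · 100
AA = (1.057 − 1.037)/(1.057 − 1) · 100

35.0877 %


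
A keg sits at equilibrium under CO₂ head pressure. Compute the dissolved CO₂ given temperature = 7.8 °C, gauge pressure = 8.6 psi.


vols = (P + 14.695)·(0.01821 + 0.09011·e^(−0.04·T))
vols = (8.6 + 14.695)·(0.01821 + 0.09011·e^(−0.04·7.8))

1.9607 volumes


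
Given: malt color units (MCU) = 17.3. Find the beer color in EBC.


SRM = 1.4922·MCU^0.6859;  EBC = SRM·1.97
SRM = 1.4922·17.3^0.6859 = 10.5439
EBC = 10.5439·1.97

20.7716 EBC


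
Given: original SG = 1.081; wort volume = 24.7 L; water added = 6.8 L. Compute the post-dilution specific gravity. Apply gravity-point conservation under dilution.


SG_new = 1 + (SG_old − 1)·V_old/(V_old + V_water)
pts = (1.081 − 1)·1000·24.7/(24.7 + 6.8) = 63.5143
SG_new = 1 + 63.5143/1000

1.0635


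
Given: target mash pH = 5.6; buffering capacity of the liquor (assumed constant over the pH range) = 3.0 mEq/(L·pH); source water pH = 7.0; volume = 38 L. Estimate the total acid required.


acid = buffering capacity · (pH_source − pH_target) · V
acid = 3.0 · (7.0 − 5.6) · 38

159.6000 mEq


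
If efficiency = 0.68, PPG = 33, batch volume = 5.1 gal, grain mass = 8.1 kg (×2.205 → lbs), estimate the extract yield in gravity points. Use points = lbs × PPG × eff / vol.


lbs = 8.1 × 2.205 = 17.8605
points = 17.8605 × 33 × 0.68 / 5.1

78.5862 points


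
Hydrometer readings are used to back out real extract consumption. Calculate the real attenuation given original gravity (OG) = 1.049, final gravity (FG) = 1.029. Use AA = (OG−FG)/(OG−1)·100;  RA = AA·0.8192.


AA = (1.049 − 1.029)/(1.049 − 1)·100 = 40.8163
RA = 40.8163·0.8192

33.4367 %


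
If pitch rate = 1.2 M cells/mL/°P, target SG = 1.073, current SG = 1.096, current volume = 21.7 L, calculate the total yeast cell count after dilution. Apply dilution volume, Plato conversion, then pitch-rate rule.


V_w = V·((SG_c−1)/(SG_t−1)−1);  °P = 259 − 259/SG_t;  cells = rate·(V+V_w)·°P
V_w = 21.7·((1.096−1)/(1.073−1)−1) = 6.8370
V_final = 21.7 + 6.8370 = 28.5370
°P = 259 − 259/1.073 = 17.6207
cells = 1.2·28.5370·17.6207

603.4097 billion cells


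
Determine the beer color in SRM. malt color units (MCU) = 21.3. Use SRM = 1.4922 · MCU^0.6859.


SRM = 1.4922 · 21.3^0.6859

12.1608 SRM


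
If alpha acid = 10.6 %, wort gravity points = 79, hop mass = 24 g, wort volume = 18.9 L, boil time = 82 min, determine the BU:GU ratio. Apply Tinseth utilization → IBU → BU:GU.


U = 1.65·0.000125^(GP/1000)·(1−e^(−0.04t))/4.15;  IBU = (α/100)·m·U·1000/V;  BU:GU = IBU/GP
U = 1.65·0.000125^(79/1000)·(1−e^(−0.04·82))/4.15 = 0.1881
IBU = (10.6/100)·24·0.1881·1000/18.9 = 25.3215
BU:GU = 25.3215/79

0.3205


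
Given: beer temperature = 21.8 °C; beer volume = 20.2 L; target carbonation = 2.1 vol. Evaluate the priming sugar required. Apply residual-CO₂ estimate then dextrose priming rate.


residual = 14.695·(0.01821 + 0.09011·e^(−0.04·T));  sugar = (target − residual)·4.0·V
residual = 14.695·(0.01821 + 0.09011·e^(−0.04·21.8)) = 0.8212
sugar = (2.1 − 0.8212)·4.0·20.2

103.3231 g


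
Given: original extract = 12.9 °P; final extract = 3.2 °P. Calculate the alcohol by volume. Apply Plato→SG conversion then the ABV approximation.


SG = 259/(259 − P);  ABV = (OG − FG)·131.25
OG = 259/(259 − 12.9) = 1.0524
FG = 259/(259 − 3.2) = 1.0125
ABV = (1.0524 − 1.0125)·131.25

5.2379 % ABV


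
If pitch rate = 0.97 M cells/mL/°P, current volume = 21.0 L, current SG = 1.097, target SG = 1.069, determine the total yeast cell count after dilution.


V_w = V·((SG_c−1)/(SG_t−1)−1);  °P = 259 − 259/SG_t;  cells = rate·(V+V_w)·°P
V_w = 21.0·((1.097−1)/(1.069−1)−1) = 8.5217
V_final = 21.0 + 8.5217 = 29.5217
°P = 259 − 259/1.069 = 16.7175
cells = 0.97·29.5217·16.7175

478.7236 billion cells


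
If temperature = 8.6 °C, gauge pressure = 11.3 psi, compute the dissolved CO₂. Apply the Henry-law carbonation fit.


vols = (P + 14.695)·(0.01821 + 0.09011·e^(−0.04·T))
vols = (11.3 + 14.695)·(0.01821 + 0.09011·e^(−0.04·8.6))

2.1340 volumes


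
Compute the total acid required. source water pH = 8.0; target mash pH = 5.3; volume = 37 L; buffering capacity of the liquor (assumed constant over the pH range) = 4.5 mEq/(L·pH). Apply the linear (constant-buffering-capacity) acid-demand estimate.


acid = buffering capacity · (pH_source − pH_target) · V
acid = 4.5 · (8.0 − 5.3) · 37

449.5500 mEq


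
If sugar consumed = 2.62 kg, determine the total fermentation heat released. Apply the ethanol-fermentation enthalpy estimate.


Q = m_sugar · 590 kJ/kg
Q = 2.62 · 590

1545.8000 kJ


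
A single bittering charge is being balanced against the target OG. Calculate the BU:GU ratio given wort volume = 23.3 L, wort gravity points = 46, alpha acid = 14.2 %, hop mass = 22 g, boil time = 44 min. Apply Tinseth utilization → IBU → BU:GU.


U = 1.65·0.000125^(GP/1000)·(1−e^(−0.04t))/4.15;  IBU = (α/100)·m·U·1000/V;  BU:GU = IBU/GP
U = 1.65·0.000125^(46/1000)·(1−e^(−0.04·44))/4.15 = 0.2177
IBU = (14.2/100)·22·0.2177·1000/23.3 = 29.1914
BU:GU = 29.1914/46

0.6346


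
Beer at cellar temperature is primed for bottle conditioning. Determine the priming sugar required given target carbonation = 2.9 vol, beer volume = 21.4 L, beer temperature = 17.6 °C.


residual = 14.695·(0.01821 + 0.09011·e^(−0.04·T));  sugar = (target − residual)·4.0·V
residual = 14.695·(0.01821 + 0.09011·e^(−0.04·17.6)) = 0.9225
sugar = (2.9 − 0.9225)·4.0·21.4

169.2712 g


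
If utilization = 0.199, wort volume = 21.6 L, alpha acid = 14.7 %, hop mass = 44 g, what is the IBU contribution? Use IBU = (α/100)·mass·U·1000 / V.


IBU = (14.7/100)·44·0.199·1000 / 21.6

59.5894 IBU


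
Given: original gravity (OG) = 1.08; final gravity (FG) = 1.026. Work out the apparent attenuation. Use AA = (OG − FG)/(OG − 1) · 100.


AA = (1.08 − 1.026)/(1.08 − 1) · 100

67.5000 %


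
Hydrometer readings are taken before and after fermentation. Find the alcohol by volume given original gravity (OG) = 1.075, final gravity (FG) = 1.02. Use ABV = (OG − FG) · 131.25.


ABV = (1.075 − 1.02) · 131.25

7.2187 % ABV


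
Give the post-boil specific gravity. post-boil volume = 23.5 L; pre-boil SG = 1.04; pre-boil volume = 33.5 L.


SG_post = 1 + (SG_pre − 1)·V_pre/V_post
pts_pre = (1.04 − 1)·1000 = 40.0000
pts_post = 40.0000·33.5/23.5 = 57.0213
SG_post = 1 + 57.0213/1000

1.0570


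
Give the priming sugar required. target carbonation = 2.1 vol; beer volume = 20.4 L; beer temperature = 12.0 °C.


residual = 14.695·(0.01821 + 0.09011·e^(−0.04·T));  sugar = (target − residual)·4.0·V
residual = 14.695·(0.01821 + 0.09011·e^(−0.04·12.0)) = 1.0870
sugar = (2.1 − 1.0870)·4.0·20.4

82.6634 g


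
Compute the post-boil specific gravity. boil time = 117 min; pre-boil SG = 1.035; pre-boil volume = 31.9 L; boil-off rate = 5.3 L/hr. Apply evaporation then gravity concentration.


V_post = V_pre − rate·(t/60);  SG_post = 1 + (SG_pre−1)·V_pre/V_post
V_post = 31.9 − 5.3·(117/60) = 21.5650
SG_post = 1 + (1.035 − 1)·31.9/21.5650

1.0518


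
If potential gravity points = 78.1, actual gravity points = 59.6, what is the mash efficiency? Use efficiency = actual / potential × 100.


efficiency = 59.6 / 78.1 × 100

76.3124 %


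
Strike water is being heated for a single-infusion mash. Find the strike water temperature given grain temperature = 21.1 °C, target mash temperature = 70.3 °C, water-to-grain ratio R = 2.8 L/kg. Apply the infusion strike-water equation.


T_strike = (0.41/R)·(T_mash − T_grain) + T_mash
T_strike = (0.41/2.8)·(70.3 − 21.1) + 70.3

77.5043 °C


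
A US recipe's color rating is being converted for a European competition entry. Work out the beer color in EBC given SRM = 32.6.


EBC = SRM · 1.97
EBC = 32.6 · 1.97

64.2220 EBC


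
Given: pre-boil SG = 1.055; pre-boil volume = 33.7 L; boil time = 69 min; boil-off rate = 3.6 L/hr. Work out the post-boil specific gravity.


V_post = V_pre − rate·(t/60);  SG_post = 1 + (SG_pre−1)·V_pre/V_post
V_post = 33.7 − 3.6·(69/60) = 29.5600
SG_post = 1 + (1.055 − 1)·33.7/29.5600

1.0627


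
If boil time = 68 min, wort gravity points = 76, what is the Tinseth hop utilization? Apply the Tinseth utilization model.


U = 1.65·0.000125^(GP/1000) · (1 − e^(−0.04·t))/4.15
bigness = 1.65·0.000125^(76/1000) = 0.8334
boil_factor = (1 − e^(−0.04·68))/4.15 = 0.2251
U = 0.8334 · 0.2251

0.1876


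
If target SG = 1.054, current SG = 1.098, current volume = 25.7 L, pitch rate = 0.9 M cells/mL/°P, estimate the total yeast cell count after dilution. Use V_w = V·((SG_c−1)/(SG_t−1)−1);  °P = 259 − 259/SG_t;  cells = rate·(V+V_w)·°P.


V_w = 25.7·((1.098−1)/(1.054−1)−1) = 20.9407
V_final = 25.7 + 20.9407 = 46.6407
°P = 259 − 259/1.054 = 13.2694
cells = 0.9·46.6407·13.2694

557.0073 billion cells


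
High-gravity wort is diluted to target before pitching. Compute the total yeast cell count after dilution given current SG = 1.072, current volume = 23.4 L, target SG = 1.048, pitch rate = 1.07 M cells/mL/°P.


V_w = V·((SG_c−1)/(SG_t−1)−1);  °P = 259 − 259/SG_t;  cells = rate·(V+V_w)·°P
V_w = 23.4·((1.072−1)/(1.048−1)−1) = 11.7000
V_final = 23.4 + 11.7000 = 35.1000
°P = 259 − 259/1.048 = 11.8626
cells = 1.07·35.1000·11.8626

445.5235 billion cells


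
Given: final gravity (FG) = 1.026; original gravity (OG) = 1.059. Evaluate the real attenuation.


AA = (OG−FG)/(OG−1)·100;  RA = AA·0.8192
AA = (1.059 − 1.026)/(1.059 − 1)·100 = 55.9322
RA = 55.9322·0.8192

45.8197 %


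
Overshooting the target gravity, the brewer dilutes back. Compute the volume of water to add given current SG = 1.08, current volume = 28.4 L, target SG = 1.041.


V_water = V·((SG_curr − 1)/(SG_target − 1) − 1)
V_water = 28.4·((1.08 − 1)/(1.041 − 1) − 1)

27.0146 L


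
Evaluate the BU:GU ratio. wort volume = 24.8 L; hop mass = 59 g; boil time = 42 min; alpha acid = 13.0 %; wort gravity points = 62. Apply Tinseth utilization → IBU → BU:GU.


U = 1.65·0.000125^(GP/1000)·(1−e^(−0.04t))/4.15;  IBU = (α/100)·m·U·1000/V;  BU:GU = IBU/GP
U = 1.65·0.000125^(62/1000)·(1−e^(−0.04·42))/4.15 = 0.1853
IBU = (13.0/100)·59·0.1853·1000/24.8 = 57.3077
BU:GU = 57.3077/62

0.9243


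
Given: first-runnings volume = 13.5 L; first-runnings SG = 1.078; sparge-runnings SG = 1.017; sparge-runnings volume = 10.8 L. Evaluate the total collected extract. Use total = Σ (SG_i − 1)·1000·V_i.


first = (1.078 − 1)·1000·13.5 = 1053.0000
sparge = (1.017 − 1)·1000·10.8 = 183.6000
total = 1053.0000 + 183.6000

1236.6000 gravity·L


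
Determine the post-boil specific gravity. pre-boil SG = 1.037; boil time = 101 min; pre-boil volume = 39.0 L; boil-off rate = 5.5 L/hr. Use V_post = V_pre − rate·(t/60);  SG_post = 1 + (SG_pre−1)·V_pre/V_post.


V_post = 39.0 − 5.5·(101/60) = 29.7417
SG_post = 1 + (1.037 − 1)·39.0/29.7417

1.0485


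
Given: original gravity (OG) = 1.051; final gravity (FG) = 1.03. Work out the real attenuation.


AA = (OG−FG)/(OG−1)·100;  RA = AA·0.8192
AA = (1.051 − 1.03)/(1.051 − 1)·100 = 41.1765
RA = 41.1765·0.8192

33.7318 %


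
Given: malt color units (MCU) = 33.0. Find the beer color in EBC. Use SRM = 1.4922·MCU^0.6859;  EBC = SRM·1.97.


SRM = 1.4922·33.0^0.6859 = 16.4201
EBC = 16.4201·1.97

32.3476 EBC


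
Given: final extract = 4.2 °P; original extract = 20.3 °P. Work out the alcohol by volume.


SG = 259/(259 − P);  ABV = (OG − FG)·131.25
OG = 259/(259 − 20.3) = 1.0850
FG = 259/(259 − 4.2) = 1.0165
ABV = (1.0850 − 1.0165)·131.25

8.9986 % ABV


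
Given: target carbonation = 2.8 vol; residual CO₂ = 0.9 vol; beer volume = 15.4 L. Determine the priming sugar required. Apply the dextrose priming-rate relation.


sugar = (target − residual)·4.0·V
sugar = (2.8 − 0.9)·4.0·15.4

117.0400 g


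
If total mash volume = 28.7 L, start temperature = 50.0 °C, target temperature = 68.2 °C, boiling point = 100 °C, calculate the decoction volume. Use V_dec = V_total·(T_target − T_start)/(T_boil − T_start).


V_dec = 28.7·(68.2 − 50.0)/(100 − 50.0)

10.4468 L


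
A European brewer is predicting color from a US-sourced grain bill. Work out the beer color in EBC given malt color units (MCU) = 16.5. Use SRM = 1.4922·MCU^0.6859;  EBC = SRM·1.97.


SRM = 1.4922·16.5^0.6859 = 10.2070
EBC = 10.2070·1.97

20.1078 EBC


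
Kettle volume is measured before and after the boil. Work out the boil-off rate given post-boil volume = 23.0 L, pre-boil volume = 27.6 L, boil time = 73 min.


rate = (V_pre − V_post) / (t_min/60)
rate = (27.6 − 23.0) / (73/60)

3.7808 L/hr


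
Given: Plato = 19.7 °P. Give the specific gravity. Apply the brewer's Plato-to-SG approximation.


SG = 259/(259 − P)
SG = 259/(259 − 19.7)

1.0823


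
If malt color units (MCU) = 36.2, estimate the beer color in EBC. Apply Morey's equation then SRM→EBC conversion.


SRM = 1.4922·MCU^0.6859;  EBC = SRM·1.97
SRM = 1.4922·36.2^0.6859 = 17.4963
EBC = 17.4963·1.97

34.4676 EBC


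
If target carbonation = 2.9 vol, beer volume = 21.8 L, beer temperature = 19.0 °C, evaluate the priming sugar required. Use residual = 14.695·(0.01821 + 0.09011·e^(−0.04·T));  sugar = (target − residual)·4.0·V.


residual = 14.695·(0.01821 + 0.09011·e^(−0.04·19.0)) = 0.8869
sugar = (2.9 − 0.8869)·4.0·21.8

175.5454 g


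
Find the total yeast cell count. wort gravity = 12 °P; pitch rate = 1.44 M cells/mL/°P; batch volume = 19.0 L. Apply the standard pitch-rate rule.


cells (billions) = rate · V_L · °P
cells = 1.44 · 19.0 · 12

328.3200 billion cells


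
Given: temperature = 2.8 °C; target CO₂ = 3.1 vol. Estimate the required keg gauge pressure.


psi = vols/(0.01821 + 0.09011·e^(−0.04·T)) − 14.695
psi = 3.1/(0.01821 + 0.09011·e^(−0.04·2.8)) − 14.695

16.6903 psi


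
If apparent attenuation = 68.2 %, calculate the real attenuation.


RA = AA · 0.8192
RA = 68.2 · 0.8192

55.8694 %


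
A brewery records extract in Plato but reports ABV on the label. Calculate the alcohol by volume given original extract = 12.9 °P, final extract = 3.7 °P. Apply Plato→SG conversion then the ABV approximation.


SG = 259/(259 − P);  ABV = (OG − FG)·131.25
OG = 259/(259 − 12.9) = 1.0524
FG = 259/(259 − 3.7) = 1.0145
ABV = (1.0524 − 1.0145)·131.25

4.9777 % ABV


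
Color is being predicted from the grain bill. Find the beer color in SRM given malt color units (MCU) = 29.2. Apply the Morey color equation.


SRM = 1.4922 · MCU^0.6859
SRM = 1.4922 · 29.2^0.6859

15.0985 SRM


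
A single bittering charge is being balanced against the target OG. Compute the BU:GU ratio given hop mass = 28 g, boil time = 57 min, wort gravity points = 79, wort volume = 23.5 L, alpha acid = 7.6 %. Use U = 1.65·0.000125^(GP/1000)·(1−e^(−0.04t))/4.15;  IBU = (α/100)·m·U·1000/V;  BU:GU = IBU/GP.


U = 1.65·0.000125^(79/1000)·(1−e^(−0.04·57))/4.15 = 0.1755
IBU = (7.6/100)·28·0.1755·1000/23.5 = 15.8904
BU:GU = 15.8904/79

0.2011


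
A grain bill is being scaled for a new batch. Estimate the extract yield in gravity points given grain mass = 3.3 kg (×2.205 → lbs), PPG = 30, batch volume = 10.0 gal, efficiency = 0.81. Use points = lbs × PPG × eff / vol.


lbs = 3.3 × 2.205 = 7.2765
points = 7.2765 × 30 × 0.81 / 10.0

17.6819 points


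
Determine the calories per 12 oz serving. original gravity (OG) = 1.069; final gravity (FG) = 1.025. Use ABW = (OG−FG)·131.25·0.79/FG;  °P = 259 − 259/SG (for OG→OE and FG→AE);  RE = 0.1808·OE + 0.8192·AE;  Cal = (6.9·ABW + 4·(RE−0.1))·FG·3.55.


ABW = (1.069 − 1.025)·131.25·0.79/1.025 = 4.4510
OE = 259 − 259/1.069 = 16.7175 °P
AE = 259 − 259/1.025 = 6.3171 °P
RE = 0.1808·16.7175 + 0.8192·6.3171 = 8.1975 °P
Cal = (6.9·4.4510 + 4·(8.1975−0.1))·1.025·3.55

229.6110 kcal


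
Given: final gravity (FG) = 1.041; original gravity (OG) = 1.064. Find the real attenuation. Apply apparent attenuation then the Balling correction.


AA = (OG−FG)/(OG−1)·100;  RA = AA·0.8192
AA = (1.064 − 1.041)/(1.064 − 1)·100 = 35.9375
RA = 35.9375·0.8192

29.4400 %


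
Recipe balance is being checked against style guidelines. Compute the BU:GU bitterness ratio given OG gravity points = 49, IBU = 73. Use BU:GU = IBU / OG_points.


BU:GU = 73 / 49

1.4898


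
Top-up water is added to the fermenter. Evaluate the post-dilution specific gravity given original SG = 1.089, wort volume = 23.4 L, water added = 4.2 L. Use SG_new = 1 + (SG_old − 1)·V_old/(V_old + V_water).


pts = (1.089 − 1)·1000·23.4/(23.4 + 4.2) = 75.4565
SG_new = 1 + 75.4565/1000

1.0755


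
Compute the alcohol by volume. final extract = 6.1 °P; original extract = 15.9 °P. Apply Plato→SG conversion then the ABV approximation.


SG = 259/(259 − P);  ABV = (OG − FG)·131.25
OG = 259/(259 − 15.9) = 1.0654
FG = 259/(259 − 6.1) = 1.0241
ABV = (1.0654 − 1.0241)·131.25

5.4187 % ABV


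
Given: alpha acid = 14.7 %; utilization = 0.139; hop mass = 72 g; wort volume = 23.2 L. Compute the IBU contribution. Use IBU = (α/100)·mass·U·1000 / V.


IBU = (14.7/100)·72·0.139·1000 / 23.2

63.4128 IBU


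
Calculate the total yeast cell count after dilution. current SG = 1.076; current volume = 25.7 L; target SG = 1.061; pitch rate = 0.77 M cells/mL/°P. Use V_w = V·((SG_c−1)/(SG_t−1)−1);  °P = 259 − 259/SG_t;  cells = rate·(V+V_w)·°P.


V_w = 25.7·((1.076−1)/(1.061−1)−1) = 6.3197
V_final = 25.7 + 6.3197 = 32.0197
°P = 259 − 259/1.061 = 14.8907
cells = 0.77·32.0197·14.8907

367.1316 billion cells


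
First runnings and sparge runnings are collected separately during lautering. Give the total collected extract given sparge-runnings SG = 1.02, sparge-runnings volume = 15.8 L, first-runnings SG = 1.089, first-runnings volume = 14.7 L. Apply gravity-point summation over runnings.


total = Σ (SG_i − 1)·1000·V_i
first = (1.089 − 1)·1000·14.7 = 1308.3000
sparge = (1.02 − 1)·1000·15.8 = 316.0000
total = 1308.3000 + 316.0000

1624.3000 gravity·L


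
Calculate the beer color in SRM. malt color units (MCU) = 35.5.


SRM = 1.4922 · MCU^0.6859
SRM = 1.4922 · 35.5^0.6859

17.2635 SRM


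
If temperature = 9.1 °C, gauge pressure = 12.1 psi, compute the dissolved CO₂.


vols = (P + 14.695)·(0.01821 + 0.09011·e^(−0.04·T))
vols = (12.1 + 14.695)·(0.01821 + 0.09011·e^(−0.04·9.1))

2.1657 volumes


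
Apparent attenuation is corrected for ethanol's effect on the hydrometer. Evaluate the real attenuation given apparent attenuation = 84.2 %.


RA = AA · 0.8192
RA = 84.2 · 0.8192

68.9766 %


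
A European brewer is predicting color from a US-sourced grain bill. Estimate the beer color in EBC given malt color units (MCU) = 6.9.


SRM = 1.4922·MCU^0.6859;  EBC = SRM·1.97
SRM = 1.4922·6.9^0.6859 = 5.6130
EBC = 5.6130·1.97

11.0576 EBC


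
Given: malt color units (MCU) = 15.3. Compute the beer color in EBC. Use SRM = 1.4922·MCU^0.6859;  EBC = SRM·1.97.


SRM = 1.4922·15.3^0.6859 = 9.6919
EBC = 9.6919·1.97

19.0930 EBC


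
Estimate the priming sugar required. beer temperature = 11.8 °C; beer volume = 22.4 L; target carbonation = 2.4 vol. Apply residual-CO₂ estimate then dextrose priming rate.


residual = 14.695·(0.01821 + 0.09011·e^(−0.04·T));  sugar = (target − residual)·4.0·V
residual = 14.695·(0.01821 + 0.09011·e^(−0.04·11.8)) = 1.0935
sugar = (2.4 − 1.0935)·4.0·22.4

117.0580 g


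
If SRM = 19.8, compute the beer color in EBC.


EBC = SRM · 1.97
EBC = 19.8 · 1.97

39.0060 EBC


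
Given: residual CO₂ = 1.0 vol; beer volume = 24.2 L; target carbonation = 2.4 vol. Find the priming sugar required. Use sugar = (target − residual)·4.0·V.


sugar = (2.4 − 1.0)·4.0·24.2

135.5200 g


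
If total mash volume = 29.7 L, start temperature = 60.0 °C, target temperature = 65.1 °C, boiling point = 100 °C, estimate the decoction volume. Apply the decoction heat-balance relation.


V_dec = V_total·(T_target − T_start)/(T_boil − T_start)
V_dec = 29.7·(65.1 − 60.0)/(100 − 60.0)

3.7867 L


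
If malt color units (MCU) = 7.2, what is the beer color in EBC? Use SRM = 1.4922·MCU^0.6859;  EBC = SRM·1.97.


SRM = 1.4922·7.2^0.6859 = 5.7792
EBC = 5.7792·1.97

11.3851 EBC


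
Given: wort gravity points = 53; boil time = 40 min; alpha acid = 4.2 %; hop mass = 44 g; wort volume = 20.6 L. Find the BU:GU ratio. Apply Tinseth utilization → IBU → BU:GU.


U = 1.65·0.000125^(GP/1000)·(1−e^(−0.04t))/4.15;  IBU = (α/100)·m·U·1000/V;  BU:GU = IBU/GP
U = 1.65·0.000125^(53/1000)·(1−e^(−0.04·40))/4.15 = 0.1971
IBU = (4.2/100)·44·0.1971·1000/20.6 = 17.6793
BU:GU = 17.6793/53

0.3336


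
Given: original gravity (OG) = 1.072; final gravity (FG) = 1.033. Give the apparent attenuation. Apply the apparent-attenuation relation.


AA = (OG − FG)/(OG − 1) · 100
AA = (1.072 − 1.033)/(1.072 − 1) · 100

54.1667 %


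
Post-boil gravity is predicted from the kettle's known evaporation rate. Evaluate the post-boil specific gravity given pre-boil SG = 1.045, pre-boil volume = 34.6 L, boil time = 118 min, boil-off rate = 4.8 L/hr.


V_post = V_pre − rate·(t/60);  SG_post = 1 + (SG_pre−1)·V_pre/V_post
V_post = 34.6 − 4.8·(118/60) = 25.1600
SG_post = 1 + (1.045 − 1)·34.6/25.1600

1.0619


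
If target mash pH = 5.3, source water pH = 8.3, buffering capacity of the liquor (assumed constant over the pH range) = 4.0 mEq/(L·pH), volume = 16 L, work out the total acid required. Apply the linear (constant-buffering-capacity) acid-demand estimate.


acid = buffering capacity · (pH_source − pH_target) · V
acid = 4.0 · (8.3 − 5.3) · 16

192.0000 mEq


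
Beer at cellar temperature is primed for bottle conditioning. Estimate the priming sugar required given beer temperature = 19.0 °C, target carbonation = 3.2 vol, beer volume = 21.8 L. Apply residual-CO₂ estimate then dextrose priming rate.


residual = 14.695·(0.01821 + 0.09011·e^(−0.04·T));  sugar = (target − residual)·4.0·V
residual = 14.695·(0.01821 + 0.09011·e^(−0.04·19.0)) = 0.8869
sugar = (3.2 − 0.8869)·4.0·21.8

201.7054 g


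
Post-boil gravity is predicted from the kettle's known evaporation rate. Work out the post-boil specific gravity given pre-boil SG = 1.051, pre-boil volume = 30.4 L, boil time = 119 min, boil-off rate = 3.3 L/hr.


V_post = V_pre − rate·(t/60);  SG_post = 1 + (SG_pre−1)·V_pre/V_post
V_post = 30.4 − 3.3·(119/60) = 23.8550
SG_post = 1 + (1.051 − 1)·30.4/23.8550

1.0650


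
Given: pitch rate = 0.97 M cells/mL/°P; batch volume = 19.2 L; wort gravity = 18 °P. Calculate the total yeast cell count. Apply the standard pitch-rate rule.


cells (billions) = rate · V_L · °P
cells = 0.97 · 19.2 · 18

335.2320 billion cells


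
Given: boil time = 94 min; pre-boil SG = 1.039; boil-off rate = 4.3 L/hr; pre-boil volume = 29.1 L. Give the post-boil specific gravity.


V_post = V_pre − rate·(t/60);  SG_post = 1 + (SG_pre−1)·V_pre/V_post
V_post = 29.1 − 4.3·(94/60) = 22.3633
SG_post = 1 + (1.039 − 1)·29.1/22.3633

1.0507


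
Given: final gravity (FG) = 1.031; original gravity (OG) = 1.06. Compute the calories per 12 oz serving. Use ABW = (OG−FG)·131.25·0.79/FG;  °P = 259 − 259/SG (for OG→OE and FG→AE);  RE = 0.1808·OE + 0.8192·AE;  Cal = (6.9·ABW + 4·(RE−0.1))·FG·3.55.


ABW = (1.06 − 1.031)·131.25·0.79/1.031 = 2.9165
OE = 259 − 259/1.06 = 14.6604 °P
AE = 259 − 259/1.031 = 7.7876 °P
RE = 0.1808·14.6604 + 0.8192·7.7876 = 9.0302 °P
Cal = (6.9·2.9165 + 4·(9.0302−0.1))·1.031·3.55

204.3946 kcal


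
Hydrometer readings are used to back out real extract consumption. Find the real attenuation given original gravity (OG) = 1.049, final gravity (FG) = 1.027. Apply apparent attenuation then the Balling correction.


AA = (OG−FG)/(OG−1)·100;  RA = AA·0.8192
AA = (1.049 − 1.027)/(1.049 − 1)·100 = 44.8980
RA = 44.8980·0.8192

36.7804 %
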